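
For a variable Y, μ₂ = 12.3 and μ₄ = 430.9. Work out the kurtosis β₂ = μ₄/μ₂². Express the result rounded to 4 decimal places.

2.8482

μ₂² = 12.3² = 151.29000
μ₄/μ₂² = 430.9 / 151.29000 = 2.84817
β₂ ≈ 2.8482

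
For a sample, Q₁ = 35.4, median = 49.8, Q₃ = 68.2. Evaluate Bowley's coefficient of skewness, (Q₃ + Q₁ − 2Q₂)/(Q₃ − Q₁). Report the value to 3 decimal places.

0.122

numerator: Q₃ + Q₁ − 2Q₂ = 68.2 + 35.4 − 2×49.8 = 4.0000
denominator: Q₃ − Q₁ = 68.2 − 35.4 = 32.8000
Bowley skewness = 4.0000 / 32.8000 ≈ 0.122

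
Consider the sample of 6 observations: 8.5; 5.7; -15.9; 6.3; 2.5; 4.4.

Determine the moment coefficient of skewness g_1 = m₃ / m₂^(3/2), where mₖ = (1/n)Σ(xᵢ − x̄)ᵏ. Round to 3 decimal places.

x̄ = (8.5 + 5.7 - 15.9 + 6.3 + 2.5 + 4.4) / 6 = 1.9167
deviations (xᵢ − x̄): 6.5833, 3.7833, -17.8167, 4.3833, 0.5833, 2.4833
Σ(xᵢ − x̄)² = 400.8083 ⇒ m₂ = 400.8083/6 = 66.80139
Σ(xᵢ − x̄)³ = -5216.3994 ⇒ m₃ = -5216.3994/6 = -869.39991
m₂^(3/2) = 66.80139^(1.5) = 545.98189
g_1 = m₃ / m₂^(3/2) = -869.39991 / 545.98189 ≈ -1.592

-1.592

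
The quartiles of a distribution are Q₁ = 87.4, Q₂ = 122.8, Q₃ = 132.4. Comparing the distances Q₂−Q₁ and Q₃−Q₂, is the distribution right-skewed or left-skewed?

left-skewed

Q₂ − Q₁ = 35.4;  Q₃ − Q₂ = 9.6
Q₂ − Q₁ > Q₃ − Q₂ ⇒ the lower half is more spread out ⇒ left-skewed.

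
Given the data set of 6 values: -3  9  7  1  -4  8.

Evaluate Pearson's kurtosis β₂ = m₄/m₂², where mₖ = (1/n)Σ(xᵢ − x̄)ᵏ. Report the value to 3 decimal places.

x̄ = 3.0000
Σ(xᵢ − x̄)² = 166.0000 ⇒ m₂ = 27.66667
Σ(xᵢ − x̄)⁴ = 5890.0000 ⇒ m₄ = 981.66667
m₂² = 765.44444
β₂ = m₄/m₂² = 981.66667 / 765.44444 ≈ 1.282

1.282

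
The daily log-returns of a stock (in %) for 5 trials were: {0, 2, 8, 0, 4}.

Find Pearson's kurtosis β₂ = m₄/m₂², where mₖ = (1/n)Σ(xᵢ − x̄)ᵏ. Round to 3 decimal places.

x̄ = 2.8000
Σ(xᵢ − x̄)² = 44.8000 ⇒ m₂ = 8.96000
Σ(xᵢ − x̄)⁴ = 856.5760 ⇒ m₄ = 171.31520
m₂² = 80.28160
β₂ = m₄/m₂² = 171.31520 / 80.28160 ≈ 2.134

2.134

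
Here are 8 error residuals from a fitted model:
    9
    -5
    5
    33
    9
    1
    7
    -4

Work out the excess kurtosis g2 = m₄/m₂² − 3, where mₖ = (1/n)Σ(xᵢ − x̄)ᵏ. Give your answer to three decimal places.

1.098

x̄ = 6.8750
Σ(xᵢ − x̄)² = 988.8750 ⇒ m₂ = 123.60938
Σ(xᵢ − x̄)⁴ = 500944.2129 ⇒ m₄ = 62618.02661
m₂² = 15279.27759
g2 = m₄/m₂² − 3 = 4.09823 − 3 ≈ 1.098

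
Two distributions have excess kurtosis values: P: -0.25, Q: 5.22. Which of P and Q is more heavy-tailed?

Q

Higher excess kurtosis ⇒ heavier tails relative to the normal distribution.
-0.25 vs 5.22: the larger is 5.22, so Q has heavier tails. (Q is leptokurtic — heavier-than-normal tails; the other is platykurtic.)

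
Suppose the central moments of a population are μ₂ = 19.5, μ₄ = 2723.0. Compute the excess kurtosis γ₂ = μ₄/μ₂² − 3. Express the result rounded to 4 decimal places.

μ₂² = 19.5² = 380.25000
μ₄/μ₂² = 2723.0 / 380.25000 = 7.16108
γ₂ = 7.16108 − 3 ≈ 4.1611

4.1611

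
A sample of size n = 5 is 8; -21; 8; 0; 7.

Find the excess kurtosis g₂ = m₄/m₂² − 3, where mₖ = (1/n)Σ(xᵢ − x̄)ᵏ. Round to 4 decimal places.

x̄ = 0.4000
Σ(xᵢ − x̄)² = 617.2000 ⇒ m₂ = 123.44000
Σ(xᵢ − x̄)⁴ = 218297.2960 ⇒ m₄ = 43659.45920
m₂² = 15237.43360
g₂ = m₄/m₂² − 3 = 2.86528 − 3 ≈ -0.1347

-0.1347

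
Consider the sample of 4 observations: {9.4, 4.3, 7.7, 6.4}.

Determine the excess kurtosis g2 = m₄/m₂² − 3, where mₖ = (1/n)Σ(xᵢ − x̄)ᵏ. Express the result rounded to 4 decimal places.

-1.2221

x̄ = 6.9500
Σ(xᵢ − x̄)² = 13.8900 ⇒ m₂ = 3.47250
Σ(xᵢ − x̄)⁴ = 85.7534 ⇒ m₄ = 21.43836
m₂² = 12.05826
g2 = m₄/m₂² − 3 = 1.77790 − 3 ≈ -1.2221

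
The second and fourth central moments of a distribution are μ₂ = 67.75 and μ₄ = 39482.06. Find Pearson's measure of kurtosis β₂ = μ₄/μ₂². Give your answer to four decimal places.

μ₂² = 67.75² = 4590.06250
μ₄/μ₂² = 39482.06 / 4590.06250 = 8.60164
β₂ ≈ 8.6016

8.6016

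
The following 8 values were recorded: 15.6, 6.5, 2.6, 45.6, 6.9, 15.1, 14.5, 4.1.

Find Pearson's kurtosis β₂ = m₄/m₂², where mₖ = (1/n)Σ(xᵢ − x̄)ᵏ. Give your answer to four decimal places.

4.6766

x̄ = 13.8625
Σ(xᵢ − x̄)² = 1337.0588 ⇒ m₂ = 167.13234
Σ(xᵢ − x̄)⁴ = 1045063.2577 ⇒ m₄ = 130632.90722
m₂² = 27933.22033
β₂ = m₄/m₂² = 130632.90722 / 27933.22033 ≈ 4.6766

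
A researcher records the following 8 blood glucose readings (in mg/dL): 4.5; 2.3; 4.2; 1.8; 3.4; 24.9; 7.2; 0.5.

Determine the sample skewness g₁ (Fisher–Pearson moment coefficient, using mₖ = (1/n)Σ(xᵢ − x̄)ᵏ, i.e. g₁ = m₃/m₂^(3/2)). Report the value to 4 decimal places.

x̄ = (4.5 + 2.3 + 4.2 + 1.8 + 3.4 + 24.9 + 7.2 + 0.5) / 8 = 6.1000
deviations (xᵢ − x̄): -1.6000, -3.8000, -1.9000, -4.3000, -2.7000, 18.8000, 1.1000, -5.6000
Σ(xᵢ − x̄)² = 432.4000 ⇒ m₂ = 432.4000/8 = 54.05000
Σ(xᵢ − x̄)³ = 6305.3700 ⇒ m₃ = 6305.3700/8 = 788.17125
m₂^(3/2) = 54.05000^(1.5) = 397.36860
g₁ = m₃ / m₂^(3/2) = 788.17125 / 397.36860 ≈ 1.9835

1.9835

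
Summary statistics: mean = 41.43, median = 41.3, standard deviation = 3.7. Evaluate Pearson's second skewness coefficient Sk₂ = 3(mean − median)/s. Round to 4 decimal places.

Sk₂ = 3(41.43 − 41.3) / 3.7 = 3 × 0.1300 / 3.7
    = 0.3900 / 3.7 ≈ 0.1054

0.1054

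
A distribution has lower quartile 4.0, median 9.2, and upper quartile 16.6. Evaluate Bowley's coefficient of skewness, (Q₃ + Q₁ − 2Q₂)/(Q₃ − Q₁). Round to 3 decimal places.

numerator: Q₃ + Q₁ − 2Q₂ = 16.6 + 4.0 − 2×9.2 = 2.2000
denominator: Q₃ − Q₁ = 16.6 − 4.0 = 12.6000
Bowley skewness = 2.2000 / 12.6000 ≈ 0.175

0.175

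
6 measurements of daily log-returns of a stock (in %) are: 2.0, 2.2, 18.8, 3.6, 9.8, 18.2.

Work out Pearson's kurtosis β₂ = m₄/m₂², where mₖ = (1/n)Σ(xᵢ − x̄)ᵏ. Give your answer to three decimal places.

1.376

x̄ = 9.1000
Σ(xᵢ − x̄)² = 305.6600 ⇒ m₂ = 50.94333
Σ(xᵢ − x̄)⁴ = 21433.6070 ⇒ m₄ = 3572.26783
m₂² = 2595.22321
β₂ = m₄/m₂² = 3572.26783 / 2595.22321 ≈ 1.376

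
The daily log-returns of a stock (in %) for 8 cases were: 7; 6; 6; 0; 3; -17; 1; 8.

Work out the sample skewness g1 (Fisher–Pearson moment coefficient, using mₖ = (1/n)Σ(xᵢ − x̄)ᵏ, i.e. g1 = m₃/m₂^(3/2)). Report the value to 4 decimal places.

-1.7382

x̄ = (7 + 6 + 6 + 0 + 3 - 17 + 1 + 8) / 8 = 1.7500
deviations (xᵢ − x̄): 5.2500, 4.2500, 4.2500, -1.7500, 1.2500, -18.7500, -0.7500, 6.2500
Σ(xᵢ − x̄)² = 459.5000 ⇒ m₂ = 459.5000/8 = 57.43750
Σ(xᵢ − x̄)³ = -6053.2500 ⇒ m₃ = -6053.2500/8 = -756.65625
m₂^(3/2) = 57.43750^(1.5) = 435.30464
g1 = m₃ / m₂^(3/2) = -756.65625 / 435.30464 ≈ -1.7382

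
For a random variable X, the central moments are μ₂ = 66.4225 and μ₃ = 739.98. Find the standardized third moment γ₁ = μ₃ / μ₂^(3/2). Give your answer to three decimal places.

σ = √μ₂ = √66.4225 = 8.15000
σ³ = μ₂^(3/2) = 541.34338
γ₁ = μ₃/σ³ = 739.98 / 541.34338 ≈ 1.367

1.367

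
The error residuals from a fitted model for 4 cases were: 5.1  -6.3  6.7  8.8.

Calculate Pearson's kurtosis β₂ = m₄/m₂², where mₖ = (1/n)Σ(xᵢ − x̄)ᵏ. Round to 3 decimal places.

x̄ = 3.5750
Σ(xᵢ − x̄)² = 136.9075 ⇒ m₂ = 34.22688
Σ(xᵢ − x̄)⁴ = 10355.3972 ⇒ m₄ = 2588.84930
m₂² = 1171.47897
β₂ = m₄/m₂² = 2588.84930 / 1171.47897 ≈ 2.210

2.210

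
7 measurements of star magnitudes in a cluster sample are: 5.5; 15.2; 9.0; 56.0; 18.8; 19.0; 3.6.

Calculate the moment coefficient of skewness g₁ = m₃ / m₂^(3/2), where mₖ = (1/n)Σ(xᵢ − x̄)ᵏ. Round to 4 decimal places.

1.5452

x̄ = (5.5 + 15.2 + 9.0 + 56.0 + 18.8 + 19.0 + 3.6) / 7 = 18.1571
deviations (xᵢ − x̄): -12.6571, -2.9571, -9.1571, 37.8429, 0.6429, 0.8429, -14.5571
Σ(xᵢ − x̄)² = 1897.9171 ⇒ m₂ = 1897.9171/7 = 271.13102
Σ(xᵢ − x̄)³ = 48288.6915 ⇒ m₃ = 48288.6915/7 = 6898.38450
m₂^(3/2) = 271.13102^(1.5) = 4464.45873
g₁ = m₃ / m₂^(3/2) = 6898.38450 / 4464.45873 ≈ 1.5452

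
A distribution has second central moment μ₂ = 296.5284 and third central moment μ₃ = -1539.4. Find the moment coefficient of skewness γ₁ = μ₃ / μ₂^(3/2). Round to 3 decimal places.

σ = √μ₂ = √296.5284 = 17.22000
σ³ = μ₂^(3/2) = 5106.21905
γ₁ = μ₃/σ³ = -1539.4 / 5106.21905 ≈ -0.301

-0.301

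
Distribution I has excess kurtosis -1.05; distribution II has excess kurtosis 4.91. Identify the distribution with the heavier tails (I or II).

Higher excess kurtosis ⇒ heavier tails relative to the normal distribution.
-1.05 vs 4.91: the larger is 4.91, so II has heavier tails. (II is leptokurtic — heavier-than-normal tails; the other is platykurtic.)

II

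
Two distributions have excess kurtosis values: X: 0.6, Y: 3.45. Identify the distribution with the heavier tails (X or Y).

Higher excess kurtosis ⇒ heavier tails relative to the normal distribution.
0.6 vs 3.45: the larger is 3.45, so Y has heavier tails.

Y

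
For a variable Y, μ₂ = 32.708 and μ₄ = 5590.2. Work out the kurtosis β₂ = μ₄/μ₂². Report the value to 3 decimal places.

5.225

μ₂² = 32.708² = 1069.81326
μ₄/μ₂² = 5590.2 / 1069.81326 = 5.22540
β₂ ≈ 5.225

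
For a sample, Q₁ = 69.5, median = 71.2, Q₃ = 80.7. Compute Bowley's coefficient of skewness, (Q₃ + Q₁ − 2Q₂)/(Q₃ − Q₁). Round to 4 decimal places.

numerator: Q₃ + Q₁ − 2Q₂ = 80.7 + 69.5 − 2×71.2 = 7.8000
denominator: Q₃ − Q₁ = 80.7 − 69.5 = 11.2000
Bowley skewness = 7.8000 / 11.2000 ≈ 0.6964

0.6964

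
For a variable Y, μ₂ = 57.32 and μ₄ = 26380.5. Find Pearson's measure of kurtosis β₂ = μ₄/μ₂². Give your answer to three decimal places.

8.029

μ₂² = 57.32² = 3285.58240
μ₄/μ₂² = 26380.5 / 3285.58240 = 8.02917
β₂ ≈ 8.029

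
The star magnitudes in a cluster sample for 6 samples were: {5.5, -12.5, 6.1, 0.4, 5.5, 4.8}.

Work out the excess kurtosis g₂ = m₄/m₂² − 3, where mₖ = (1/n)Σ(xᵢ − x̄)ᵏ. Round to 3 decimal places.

x̄ = 1.6333
Σ(xᵢ − x̄)² = 261.1533 ⇒ m₂ = 43.52556
Σ(xᵢ − x̄)⁴ = 40848.4948 ⇒ m₄ = 6808.08246
m₂² = 1894.47399
g₂ = m₄/m₂² − 3 = 3.59365 − 3 ≈ 0.594

0.594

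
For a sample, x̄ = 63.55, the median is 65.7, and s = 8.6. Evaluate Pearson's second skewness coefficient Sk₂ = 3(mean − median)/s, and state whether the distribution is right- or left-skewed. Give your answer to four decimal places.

Sk₂ = 3(63.55 − 65.7) / 8.6 = 3 × -2.1500 / 8.6
    = -6.4500 / 8.6 ≈ -0.7500
Sk₂ < 0 ⇒ mean < median ⇒ left-skewed (negative skew).

-0.7500, left-skewed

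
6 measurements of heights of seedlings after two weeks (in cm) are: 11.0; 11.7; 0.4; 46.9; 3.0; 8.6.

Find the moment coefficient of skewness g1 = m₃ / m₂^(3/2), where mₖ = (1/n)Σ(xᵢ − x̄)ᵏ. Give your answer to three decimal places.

1.506

x̄ = (11.0 + 11.7 + 0.4 + 46.9 + 3.0 + 8.6) / 6 = 13.6000
deviations (xᵢ − x̄): -2.6000, -1.9000, -13.2000, 33.3000, -10.6000, -5.0000
Σ(xᵢ − x̄)² = 1430.8600 ⇒ m₂ = 1430.8600/6 = 238.47667
Σ(xᵢ − x̄)³ = 33285.6180 ⇒ m₃ = 33285.6180/6 = 5547.60300
m₂^(3/2) = 238.47667^(1.5) = 3682.72118
g1 = m₃ / m₂^(3/2) = 5547.60300 / 3682.72118 ≈ 1.506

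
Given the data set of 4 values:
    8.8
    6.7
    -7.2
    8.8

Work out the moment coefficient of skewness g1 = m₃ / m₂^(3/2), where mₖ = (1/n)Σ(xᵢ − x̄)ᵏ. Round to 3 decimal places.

x̄ = (8.8 + 6.7 - 7.2 + 8.8) / 4 = 4.2750
deviations (xᵢ − x̄): 4.5250, 2.4250, -11.4750, 4.5250
Σ(xᵢ − x̄)² = 178.5075 ⇒ m₂ = 178.5075/4 = 44.62688
Σ(xᵢ − x̄)³ = -1311.4129 ⇒ m₃ = -1311.4129/4 = -327.85322
m₂^(3/2) = 44.62688^(1.5) = 298.12247
g1 = m₃ / m₂^(3/2) = -327.85322 / 298.12247 ≈ -1.100

-1.100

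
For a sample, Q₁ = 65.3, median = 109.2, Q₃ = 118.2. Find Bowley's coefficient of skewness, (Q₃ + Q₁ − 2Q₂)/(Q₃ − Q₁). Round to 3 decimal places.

-0.660

numerator: Q₃ + Q₁ − 2Q₂ = 118.2 + 65.3 − 2×109.2 = -34.9000
denominator: Q₃ − Q₁ = 118.2 − 65.3 = 52.9000
Bowley skewness = -34.9000 / 52.9000 ≈ -0.660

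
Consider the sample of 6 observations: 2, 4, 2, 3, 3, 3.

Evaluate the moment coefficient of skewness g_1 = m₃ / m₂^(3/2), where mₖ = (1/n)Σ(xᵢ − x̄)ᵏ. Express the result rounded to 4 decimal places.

x̄ = (2 + 4 + 2 + 3 + 3 + 3) / 6 = 2.8333
deviations (xᵢ − x̄): -0.8333, 1.1667, -0.8333, 0.1667, 0.1667, 0.1667
Σ(xᵢ − x̄)² = 2.8333 ⇒ m₂ = 2.8333/6 = 0.47222
Σ(xᵢ − x̄)³ = 0.4444 ⇒ m₃ = 0.4444/6 = 0.07407
m₂^(3/2) = 0.47222^(1.5) = 0.32450
g_1 = m₃ / m₂^(3/2) = 0.07407 / 0.32450 ≈ 0.2283

0.2283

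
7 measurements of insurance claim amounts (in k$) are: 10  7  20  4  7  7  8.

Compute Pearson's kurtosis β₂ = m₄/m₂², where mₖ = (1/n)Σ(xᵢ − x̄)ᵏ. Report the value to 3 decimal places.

4.188

x̄ = 9.0000
Σ(xᵢ − x̄)² = 160.0000 ⇒ m₂ = 22.85714
Σ(xᵢ − x̄)⁴ = 15316.0000 ⇒ m₄ = 2188.00000
m₂² = 522.44898
β₂ = m₄/m₂² = 2188.00000 / 522.44898 ≈ 4.188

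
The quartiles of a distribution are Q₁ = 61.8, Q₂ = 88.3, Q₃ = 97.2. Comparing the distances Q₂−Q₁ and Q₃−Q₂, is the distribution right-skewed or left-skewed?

left-skewed

Q₂ − Q₁ = 26.5;  Q₃ − Q₂ = 8.9
Q₂ − Q₁ > Q₃ − Q₂ ⇒ the lower half is more spread out ⇒ left-skewed.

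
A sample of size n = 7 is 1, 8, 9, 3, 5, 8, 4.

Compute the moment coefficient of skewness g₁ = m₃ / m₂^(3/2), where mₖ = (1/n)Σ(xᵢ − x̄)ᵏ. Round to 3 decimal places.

x̄ = (1 + 8 + 9 + 3 + 5 + 8 + 4) / 7 = 5.4286
deviations (xᵢ − x̄): -4.4286, 2.5714, 3.5714, -2.4286, -0.4286, 2.5714, -1.4286
Σ(xᵢ − x̄)² = 53.7143 ⇒ m₂ = 53.7143/7 = 7.67347
Σ(xᵢ − x̄)³ = -24.6122 ⇒ m₃ = -24.6122/7 = -3.51603
m₂^(3/2) = 7.67347^(1.5) = 21.25630
g₁ = m₃ / m₂^(3/2) = -3.51603 / 21.25630 ≈ -0.165

-0.165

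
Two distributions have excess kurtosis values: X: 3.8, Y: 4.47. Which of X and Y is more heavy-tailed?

Higher excess kurtosis ⇒ heavier tails relative to the normal distribution.
3.8 vs 4.47: the larger is 4.47, so Y has heavier tails.

Y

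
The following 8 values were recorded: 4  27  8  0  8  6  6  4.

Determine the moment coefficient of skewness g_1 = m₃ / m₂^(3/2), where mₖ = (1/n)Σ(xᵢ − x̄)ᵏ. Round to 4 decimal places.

1.7996

x̄ = (4 + 27 + 8 + 0 + 8 + 6 + 6 + 4) / 8 = 7.8750
deviations (xᵢ − x̄): -3.8750, 19.1250, 0.1250, -7.8750, 0.1250, -1.8750, -1.8750, -3.8750
Σ(xᵢ − x̄)² = 464.8750 ⇒ m₂ = 464.8750/8 = 58.10938
Σ(xᵢ − x̄)³ = 6377.3438 ⇒ m₃ = 6377.3438/8 = 797.16797
m₂^(3/2) = 58.10938^(1.5) = 442.96489
g_1 = m₃ / m₂^(3/2) = 797.16797 / 442.96489 ≈ 1.7996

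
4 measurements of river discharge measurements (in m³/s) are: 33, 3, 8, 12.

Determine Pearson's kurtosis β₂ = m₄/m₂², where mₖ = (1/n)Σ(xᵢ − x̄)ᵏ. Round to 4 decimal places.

x̄ = 14.0000
Σ(xᵢ − x̄)² = 522.0000 ⇒ m₂ = 130.50000
Σ(xᵢ − x̄)⁴ = 146274.0000 ⇒ m₄ = 36568.50000
m₂² = 17030.25000
β₂ = m₄/m₂² = 36568.50000 / 17030.25000 ≈ 2.1473

2.1473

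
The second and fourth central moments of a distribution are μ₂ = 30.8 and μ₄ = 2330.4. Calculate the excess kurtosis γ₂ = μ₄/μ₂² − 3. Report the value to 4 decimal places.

-0.5434

μ₂² = 30.8² = 948.64000
μ₄/μ₂² = 2330.4 / 948.64000 = 2.45657
γ₂ = 2.45657 − 3 ≈ -0.5434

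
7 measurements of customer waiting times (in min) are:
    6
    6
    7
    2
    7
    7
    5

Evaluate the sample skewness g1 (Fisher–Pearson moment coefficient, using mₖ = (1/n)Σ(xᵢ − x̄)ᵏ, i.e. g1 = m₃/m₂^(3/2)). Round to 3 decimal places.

-1.396

x̄ = (6 + 6 + 7 + 2 + 7 + 7 + 5) / 7 = 5.7143
deviations (xᵢ − x̄): 0.2857, 0.2857, 1.2857, -3.7143, 1.2857, 1.2857, -0.7143
Σ(xᵢ − x̄)² = 19.4286 ⇒ m₂ = 19.4286/7 = 2.77551
Σ(xᵢ − x̄)³ = -45.1837 ⇒ m₃ = -45.1837/7 = -6.45481
m₂^(3/2) = 2.77551^(1.5) = 4.62396
g1 = m₃ / m₂^(3/2) = -6.45481 / 4.62396 ≈ -1.396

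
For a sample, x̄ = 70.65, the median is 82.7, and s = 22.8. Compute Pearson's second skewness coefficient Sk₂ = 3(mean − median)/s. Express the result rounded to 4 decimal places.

-1.5855

Sk₂ = 3(70.65 − 82.7) / 22.8 = 3 × -12.0500 / 22.8
    = -36.1500 / 22.8 ≈ -1.5855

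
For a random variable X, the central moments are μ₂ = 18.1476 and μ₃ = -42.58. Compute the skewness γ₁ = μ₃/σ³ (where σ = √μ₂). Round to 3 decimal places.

σ = √μ₂ = √18.1476 = 4.26000
σ³ = μ₂^(3/2) = 77.30878
γ₁ = μ₃/σ³ = -42.58 / 77.30878 ≈ -0.551

-0.551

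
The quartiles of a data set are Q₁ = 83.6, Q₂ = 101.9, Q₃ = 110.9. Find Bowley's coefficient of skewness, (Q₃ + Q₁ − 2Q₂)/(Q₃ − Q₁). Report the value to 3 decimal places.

-0.341

numerator: Q₃ + Q₁ − 2Q₂ = 110.9 + 83.6 − 2×101.9 = -9.3000
denominator: Q₃ − Q₁ = 110.9 − 83.6 = 27.3000
Bowley skewness = -9.3000 / 27.3000 ≈ -0.341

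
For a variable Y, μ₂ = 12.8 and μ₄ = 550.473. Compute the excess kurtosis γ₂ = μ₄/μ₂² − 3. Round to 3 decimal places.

μ₂² = 12.8² = 163.84000
μ₄/μ₂² = 550.473 / 163.84000 = 3.35982
γ₂ = 3.35982 − 3 ≈ 0.360

0.360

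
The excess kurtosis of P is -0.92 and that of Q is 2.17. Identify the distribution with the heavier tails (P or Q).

Higher excess kurtosis ⇒ heavier tails relative to the normal distribution.
-0.92 vs 2.17: the larger is 2.17, so Q has heavier tails. (Q is leptokurtic — heavier-than-normal tails; the other is platykurtic.)

Q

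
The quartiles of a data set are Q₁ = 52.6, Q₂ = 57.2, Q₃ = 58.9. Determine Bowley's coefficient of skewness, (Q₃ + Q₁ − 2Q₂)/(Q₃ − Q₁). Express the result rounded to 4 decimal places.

numerator: Q₃ + Q₁ − 2Q₂ = 58.9 + 52.6 − 2×57.2 = -2.9000
denominator: Q₃ − Q₁ = 58.9 − 52.6 = 6.3000
Bowley skewness = -2.9000 / 6.3000 ≈ -0.4603

-0.4603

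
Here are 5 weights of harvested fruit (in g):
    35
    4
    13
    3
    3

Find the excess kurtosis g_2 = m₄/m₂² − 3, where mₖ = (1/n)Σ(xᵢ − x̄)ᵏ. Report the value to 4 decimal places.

x̄ = 11.6000
Σ(xᵢ − x̄)² = 755.2000 ⇒ m₂ = 151.04000
Σ(xᵢ − x̄)⁴ = 314102.1760 ⇒ m₄ = 62820.43520
m₂² = 22813.08160
g_2 = m₄/m₂² − 3 = 2.75370 − 3 ≈ -0.2463

-0.2463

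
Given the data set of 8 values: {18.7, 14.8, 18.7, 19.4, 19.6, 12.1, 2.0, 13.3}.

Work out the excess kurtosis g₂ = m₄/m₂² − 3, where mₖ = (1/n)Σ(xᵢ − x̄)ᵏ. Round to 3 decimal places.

x̄ = 14.8250
Σ(xᵢ − x̄)² = 247.9950 ⇒ m₂ = 30.99937
Σ(xᵢ − x̄)⁴ = 28523.3220 ⇒ m₄ = 3565.41525
m₂² = 960.96125
g₂ = m₄/m₂² − 3 = 3.71026 − 3 ≈ 0.710

0.710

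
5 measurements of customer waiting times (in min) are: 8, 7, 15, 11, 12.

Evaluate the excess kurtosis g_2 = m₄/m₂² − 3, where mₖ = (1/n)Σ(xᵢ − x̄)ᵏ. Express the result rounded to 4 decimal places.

-1.2552

x̄ = 10.6000
Σ(xᵢ − x̄)² = 41.2000 ⇒ m₂ = 8.24000
Σ(xᵢ − x̄)⁴ = 592.3360 ⇒ m₄ = 118.46720
m₂² = 67.89760
g_2 = m₄/m₂² − 3 = 1.74479 − 3 ≈ -1.2552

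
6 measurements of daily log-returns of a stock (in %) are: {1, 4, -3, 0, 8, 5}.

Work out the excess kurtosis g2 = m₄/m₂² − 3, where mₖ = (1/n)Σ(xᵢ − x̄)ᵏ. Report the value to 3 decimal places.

-1.084

x̄ = 2.5000
Σ(xᵢ − x̄)² = 77.5000 ⇒ m₂ = 12.91667
Σ(xᵢ − x̄)⁴ = 1918.3750 ⇒ m₄ = 319.72917
m₂² = 166.84028
g2 = m₄/m₂² − 3 = 1.91638 − 3 ≈ -1.084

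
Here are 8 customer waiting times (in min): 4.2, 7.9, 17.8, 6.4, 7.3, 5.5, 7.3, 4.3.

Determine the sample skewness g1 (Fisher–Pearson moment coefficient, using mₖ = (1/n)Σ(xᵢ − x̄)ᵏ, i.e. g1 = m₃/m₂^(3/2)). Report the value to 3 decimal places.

x̄ = (4.2 + 7.9 + 17.8 + 6.4 + 7.3 + 5.5 + 7.3 + 4.3) / 8 = 7.5875
deviations (xᵢ − x̄): -3.3875, 0.3125, 10.2125, -1.1875, -0.2875, -2.0875, -0.2875, -3.2875
Σ(xᵢ − x̄)² = 132.6088 ⇒ m₂ = 132.6088/8 = 16.57609
Σ(xᵢ − x̄)³ = 979.9238 ⇒ m₃ = 979.9238/8 = 122.49048
m₂^(3/2) = 16.57609^(1.5) = 67.48749
g1 = m₃ / m₂^(3/2) = 122.49048 / 67.48749 ≈ 1.815

1.815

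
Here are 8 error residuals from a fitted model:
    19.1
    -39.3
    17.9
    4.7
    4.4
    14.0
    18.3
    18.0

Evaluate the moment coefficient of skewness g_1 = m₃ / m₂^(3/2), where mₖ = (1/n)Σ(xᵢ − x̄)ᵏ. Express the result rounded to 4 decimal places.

x̄ = (19.1 - 39.3 + 17.9 + 4.7 + 4.4 + 14.0 + 18.3 + 18.0) / 8 = 7.1375
deviations (xᵢ − x̄): 11.9625, -46.4375, 10.7625, -2.4375, -2.7375, 6.8625, 11.1625, 10.8625
Σ(xᵢ − x̄)² = 2718.4988 ⇒ m₂ = 2718.4988/8 = 339.81234
Σ(xᵢ − x̄)³ = -94220.5045 ⇒ m₃ = -94220.5045/8 = -11777.56307
m₂^(3/2) = 339.81234^(1.5) = 6264.10063
g_1 = m₃ / m₂^(3/2) = -11777.56307 / 6264.10063 ≈ -1.8802

-1.8802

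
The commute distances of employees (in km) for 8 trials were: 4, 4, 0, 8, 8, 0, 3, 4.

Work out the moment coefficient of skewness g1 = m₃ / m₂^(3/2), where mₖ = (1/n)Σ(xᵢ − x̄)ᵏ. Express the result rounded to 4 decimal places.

x̄ = (4 + 4 + 0 + 8 + 8 + 0 + 3 + 4) / 8 = 3.8750
deviations (xᵢ − x̄): 0.1250, 0.1250, -3.8750, 4.1250, 4.1250, -3.8750, -0.8750, 0.1250
Σ(xᵢ − x̄)² = 64.8750 ⇒ m₂ = 64.8750/8 = 8.10938
Σ(xᵢ − x̄)³ = 23.3438 ⇒ m₃ = 23.3438/8 = 2.91797
m₂^(3/2) = 8.10938^(1.5) = 23.09304
g1 = m₃ / m₂^(3/2) = 2.91797 / 23.09304 ≈ 0.1264

0.1264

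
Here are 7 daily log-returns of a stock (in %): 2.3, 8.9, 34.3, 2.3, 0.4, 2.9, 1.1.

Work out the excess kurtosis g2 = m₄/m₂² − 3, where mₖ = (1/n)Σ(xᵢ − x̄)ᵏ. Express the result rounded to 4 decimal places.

x̄ = 7.4571
Σ(xᵢ − x̄)² = 886.7971 ⇒ m₂ = 126.68531
Σ(xᵢ − x̄)⁴ = 525140.3510 ⇒ m₄ = 75020.05015
m₂² = 16049.16679
g2 = m₄/m₂² − 3 = 4.67439 − 3 ≈ 1.6744

1.6744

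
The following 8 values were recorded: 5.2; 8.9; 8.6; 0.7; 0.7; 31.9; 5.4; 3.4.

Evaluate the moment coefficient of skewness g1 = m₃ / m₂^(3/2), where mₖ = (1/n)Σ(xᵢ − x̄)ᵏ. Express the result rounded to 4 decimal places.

x̄ = (5.2 + 8.9 + 8.6 + 0.7 + 0.7 + 31.9 + 5.4 + 3.4) / 8 = 8.1000
deviations (xᵢ − x̄): -2.9000, 0.8000, 0.5000, -7.4000, -7.4000, 23.8000, -2.7000, -4.7000
Σ(xᵢ − x̄)² = 714.6400 ⇒ m₂ = 714.6400/8 = 89.33000
Σ(xᵢ − x̄)³ = 12523.5660 ⇒ m₃ = 12523.5660/8 = 1565.44575
m₂^(3/2) = 89.33000^(1.5) = 844.29847
g1 = m₃ / m₂^(3/2) = 1565.44575 / 844.29847 ≈ 1.8541

1.8541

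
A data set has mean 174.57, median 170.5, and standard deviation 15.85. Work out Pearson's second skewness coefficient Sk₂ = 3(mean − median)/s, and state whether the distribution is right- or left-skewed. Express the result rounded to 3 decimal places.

Sk₂ = 3(174.57 − 170.5) / 15.85 = 3 × 4.0700 / 15.85
    = 12.2100 / 15.85 ≈ 0.770
Sk₂ > 0 ⇒ mean > median ⇒ right-skewed (positive skew).

0.770, right-skewed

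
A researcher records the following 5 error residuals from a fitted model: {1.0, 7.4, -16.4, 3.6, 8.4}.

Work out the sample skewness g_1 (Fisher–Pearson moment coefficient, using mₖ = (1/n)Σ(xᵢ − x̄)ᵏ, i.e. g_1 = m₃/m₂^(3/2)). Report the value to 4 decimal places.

-1.1905

x̄ = (1.0 + 7.4 - 16.4 + 3.6 + 8.4) / 5 = 0.8000
deviations (xᵢ − x̄): 0.2000, 6.6000, -17.2000, 2.8000, 7.6000
Σ(xᵢ − x̄)² = 405.0400 ⇒ m₂ = 405.0400/5 = 81.00800
Σ(xᵢ − x̄)³ = -4340.0160 ⇒ m₃ = -4340.0160/5 = -868.00320
m₂^(3/2) = 81.00800^(1.5) = 729.10800
g_1 = m₃ / m₂^(3/2) = -868.00320 / 729.10800 ≈ -1.1905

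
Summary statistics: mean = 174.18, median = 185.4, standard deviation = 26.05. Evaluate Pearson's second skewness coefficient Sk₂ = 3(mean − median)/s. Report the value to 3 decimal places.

Sk₂ = 3(174.18 − 185.4) / 26.05 = 3 × -11.2200 / 26.05
    = -33.6600 / 26.05 ≈ -1.292

-1.292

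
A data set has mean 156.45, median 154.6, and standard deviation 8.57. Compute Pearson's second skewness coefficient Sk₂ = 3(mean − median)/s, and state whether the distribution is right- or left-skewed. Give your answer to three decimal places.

Sk₂ = 3(156.45 − 154.6) / 8.57 = 3 × 1.8500 / 8.57
    = 5.5500 / 8.57 ≈ 0.648
Sk₂ > 0 ⇒ mean > median ⇒ right-skewed (positive skew).

0.648, right-skewed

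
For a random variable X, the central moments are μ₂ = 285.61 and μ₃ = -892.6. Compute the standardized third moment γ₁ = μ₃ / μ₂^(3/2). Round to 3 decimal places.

σ = √μ₂ = √285.61 = 16.90000
σ³ = μ₂^(3/2) = 4826.80900
γ₁ = μ₃/σ³ = -892.6 / 4826.80900 ≈ -0.185

-0.185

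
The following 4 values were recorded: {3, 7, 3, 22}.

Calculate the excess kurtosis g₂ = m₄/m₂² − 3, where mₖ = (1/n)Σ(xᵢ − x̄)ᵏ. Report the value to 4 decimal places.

x̄ = 8.7500
Σ(xᵢ − x̄)² = 244.7500 ⇒ m₂ = 61.18750
Σ(xᵢ − x̄)⁴ = 33017.8281 ⇒ m₄ = 8254.45703
m₂² = 3743.91016
g₂ = m₄/m₂² − 3 = 2.20477 − 3 ≈ -0.7952

-0.7952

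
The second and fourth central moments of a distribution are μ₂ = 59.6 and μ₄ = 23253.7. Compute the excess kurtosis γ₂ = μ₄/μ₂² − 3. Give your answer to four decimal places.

μ₂² = 59.6² = 3552.16000
μ₄/μ₂² = 23253.7 / 3552.16000 = 6.54635
γ₂ = 6.54635 − 3 ≈ 3.5464

3.5464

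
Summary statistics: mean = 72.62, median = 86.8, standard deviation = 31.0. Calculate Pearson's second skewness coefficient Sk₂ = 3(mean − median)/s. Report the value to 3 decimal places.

Sk₂ = 3(72.62 − 86.8) / 31.0 = 3 × -14.1800 / 31.0
    = -42.5400 / 31.0 ≈ -1.372

-1.372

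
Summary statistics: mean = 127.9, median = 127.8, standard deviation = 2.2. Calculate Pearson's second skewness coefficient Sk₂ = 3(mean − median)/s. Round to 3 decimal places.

0.136

Sk₂ = 3(127.9 − 127.8) / 2.2 = 3 × 0.1000 / 2.2
    = 0.3000 / 2.2 ≈ 0.136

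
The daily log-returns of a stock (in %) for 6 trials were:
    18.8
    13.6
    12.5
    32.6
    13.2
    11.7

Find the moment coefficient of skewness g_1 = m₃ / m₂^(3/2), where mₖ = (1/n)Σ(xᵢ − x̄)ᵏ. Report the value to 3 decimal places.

1.450

x̄ = (18.8 + 13.6 + 12.5 + 32.6 + 13.2 + 11.7) / 6 = 17.0667
deviations (xᵢ − x̄): 1.7333, -3.4667, -4.5667, 15.5333, -3.8667, -5.3667
Σ(xᵢ − x̄)² = 320.9133 ⇒ m₂ = 320.9133/6 = 53.48556
Σ(xᵢ − x̄)³ = 3403.8856 ⇒ m₃ = 3403.8856/6 = 567.31426
m₂^(3/2) = 53.48556^(1.5) = 391.16030
g_1 = m₃ / m₂^(3/2) = 567.31426 / 391.16030 ≈ 1.450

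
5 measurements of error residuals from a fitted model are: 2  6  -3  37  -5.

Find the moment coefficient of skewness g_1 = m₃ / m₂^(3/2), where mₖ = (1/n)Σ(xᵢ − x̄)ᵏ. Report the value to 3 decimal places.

1.272

x̄ = (2 + 6 - 3 + 37 - 5) / 5 = 7.4000
deviations (xᵢ − x̄): -5.4000, -1.4000, -10.4000, 29.6000, -12.4000
Σ(xᵢ − x̄)² = 1169.2000 ⇒ m₂ = 1169.2000/5 = 233.84000
Σ(xᵢ − x̄)³ = 22742.6400 ⇒ m₃ = 22742.6400/5 = 4548.52800
m₂^(3/2) = 233.84000^(1.5) = 3575.84103
g_1 = m₃ / m₂^(3/2) = 4548.52800 / 3575.84103 ≈ 1.272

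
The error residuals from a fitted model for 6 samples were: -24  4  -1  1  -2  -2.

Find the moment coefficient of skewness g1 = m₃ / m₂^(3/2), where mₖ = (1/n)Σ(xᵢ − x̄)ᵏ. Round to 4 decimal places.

-1.5753

x̄ = (-24 + 4 - 1 + 1 - 2 - 2) / 6 = -4.0000
deviations (xᵢ − x̄): -20.0000, 8.0000, 3.0000, 5.0000, 2.0000, 2.0000
Σ(xᵢ − x̄)² = 506.0000 ⇒ m₂ = 506.0000/6 = 84.33333
Σ(xᵢ − x̄)³ = -7320.0000 ⇒ m₃ = -7320.0000/6 = -1220.00000
m₂^(3/2) = 84.33333^(1.5) = 774.45984
g1 = m₃ / m₂^(3/2) = -1220.00000 / 774.45984 ≈ -1.5753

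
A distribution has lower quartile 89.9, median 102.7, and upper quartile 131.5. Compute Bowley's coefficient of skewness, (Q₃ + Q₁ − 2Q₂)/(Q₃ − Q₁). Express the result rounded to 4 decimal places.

0.3846

numerator: Q₃ + Q₁ − 2Q₂ = 131.5 + 89.9 − 2×102.7 = 16.0000
denominator: Q₃ − Q₁ = 131.5 − 89.9 = 41.6000
Bowley skewness = 16.0000 / 41.6000 ≈ 0.3846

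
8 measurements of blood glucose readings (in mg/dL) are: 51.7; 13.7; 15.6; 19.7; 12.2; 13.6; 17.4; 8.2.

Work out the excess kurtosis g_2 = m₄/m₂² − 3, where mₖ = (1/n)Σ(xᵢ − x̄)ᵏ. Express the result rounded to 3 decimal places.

x̄ = 19.0125
Σ(xᵢ − x̄)² = 1304.0288 ⇒ m₂ = 163.00359
Σ(xᵢ − x̄)⁴ = 1159253.0228 ⇒ m₄ = 144906.62785
m₂² = 26570.17158
g_2 = m₄/m₂² − 3 = 5.45373 − 3 ≈ 2.454

2.454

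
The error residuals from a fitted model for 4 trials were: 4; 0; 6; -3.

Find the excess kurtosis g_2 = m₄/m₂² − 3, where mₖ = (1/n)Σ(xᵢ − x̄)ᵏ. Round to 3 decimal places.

-1.535

x̄ = 1.7500
Σ(xᵢ − x̄)² = 48.7500 ⇒ m₂ = 12.18750
Σ(xᵢ − x̄)⁴ = 870.3281 ⇒ m₄ = 217.58203
m₂² = 148.53516
g_2 = m₄/m₂² − 3 = 1.46485 − 3 ≈ -1.535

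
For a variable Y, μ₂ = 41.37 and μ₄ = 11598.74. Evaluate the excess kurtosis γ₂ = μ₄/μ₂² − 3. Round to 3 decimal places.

μ₂² = 41.37² = 1711.47690
μ₄/μ₂² = 11598.74 / 1711.47690 = 6.77704
γ₂ = 6.77704 − 3 ≈ 3.777

3.777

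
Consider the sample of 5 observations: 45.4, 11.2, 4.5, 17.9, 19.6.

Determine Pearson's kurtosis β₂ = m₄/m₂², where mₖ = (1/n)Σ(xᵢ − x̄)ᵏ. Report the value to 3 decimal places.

x̄ = 19.7200
Σ(xᵢ − x̄)² = 967.0280 ⇒ m₂ = 193.40560
Σ(xᵢ − x̄)⁴ = 493831.9766 ⇒ m₄ = 98766.39532
m₂² = 37405.72611
β₂ = m₄/m₂² = 98766.39532 / 37405.72611 ≈ 2.640

2.640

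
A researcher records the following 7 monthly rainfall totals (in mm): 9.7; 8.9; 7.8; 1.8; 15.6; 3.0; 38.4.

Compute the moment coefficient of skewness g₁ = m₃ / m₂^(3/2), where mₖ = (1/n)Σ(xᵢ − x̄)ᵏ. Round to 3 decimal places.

1.505

x̄ = (9.7 + 8.9 + 7.8 + 1.8 + 15.6 + 3.0 + 38.4) / 7 = 12.1714
deviations (xᵢ − x̄): -2.4714, -3.2714, -4.3714, -10.3714, 3.4286, -9.1714, 26.2286
Σ(xᵢ − x̄)² = 927.2943 ⇒ m₂ = 927.2943/7 = 132.47061
Σ(xᵢ − x̄)³ = 16063.2165 ⇒ m₃ = 16063.2165/7 = 2294.74522
m₂^(3/2) = 132.47061^(1.5) = 1524.68215
g₁ = m₃ / m₂^(3/2) = 2294.74522 / 1524.68215 ≈ 1.505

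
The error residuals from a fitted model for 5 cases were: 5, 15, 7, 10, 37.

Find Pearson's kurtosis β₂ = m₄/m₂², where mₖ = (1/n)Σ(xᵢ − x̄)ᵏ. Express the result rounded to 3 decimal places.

2.832

x̄ = 14.8000
Σ(xᵢ − x̄)² = 672.8000 ⇒ m₂ = 134.56000
Σ(xᵢ − x̄)⁴ = 256347.2960 ⇒ m₄ = 51269.45920
m₂² = 18106.39360
β₂ = m₄/m₂² = 51269.45920 / 18106.39360 ≈ 2.832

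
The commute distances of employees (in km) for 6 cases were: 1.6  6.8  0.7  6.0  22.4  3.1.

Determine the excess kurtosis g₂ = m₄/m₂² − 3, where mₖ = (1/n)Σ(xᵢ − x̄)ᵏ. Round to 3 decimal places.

0.588

x̄ = 6.7667
Σ(xᵢ − x̄)² = 321.9333 ⇒ m₂ = 53.65556
Σ(xᵢ − x̄)⁴ = 61980.1622 ⇒ m₄ = 10330.02703
m₂² = 2878.91864
g₂ = m₄/m₂² − 3 = 3.58816 − 3 ≈ 0.588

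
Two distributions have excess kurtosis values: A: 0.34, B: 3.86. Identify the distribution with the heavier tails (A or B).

B

Higher excess kurtosis ⇒ heavier tails relative to the normal distribution.
0.34 vs 3.86: the larger is 3.86, so B has heavier tails.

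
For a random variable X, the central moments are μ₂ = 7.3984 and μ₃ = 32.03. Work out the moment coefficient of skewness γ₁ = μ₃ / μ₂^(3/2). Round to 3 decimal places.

σ = √μ₂ = √7.3984 = 2.72000
σ³ = μ₂^(3/2) = 20.12365
γ₁ = μ₃/σ³ = 32.03 / 20.12365 ≈ 1.592

1.592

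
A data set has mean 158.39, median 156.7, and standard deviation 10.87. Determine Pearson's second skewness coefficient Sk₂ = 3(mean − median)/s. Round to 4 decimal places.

0.4664

Sk₂ = 3(158.39 − 156.7) / 10.87 = 3 × 1.6900 / 10.87
    = 5.0700 / 10.87 ≈ 0.4664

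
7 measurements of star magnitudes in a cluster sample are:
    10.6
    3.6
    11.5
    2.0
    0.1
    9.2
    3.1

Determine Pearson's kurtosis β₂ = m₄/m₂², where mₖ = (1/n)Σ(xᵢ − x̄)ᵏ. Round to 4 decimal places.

1.3569

x̄ = 5.7286
Σ(xᵢ − x̄)² = 126.1143 ⇒ m₂ = 18.01633
Σ(xᵢ − x̄)⁴ = 3083.1036 ⇒ m₄ = 440.44337
m₂² = 324.58802
β₂ = m₄/m₂² = 440.44337 / 324.58802 ≈ 1.3569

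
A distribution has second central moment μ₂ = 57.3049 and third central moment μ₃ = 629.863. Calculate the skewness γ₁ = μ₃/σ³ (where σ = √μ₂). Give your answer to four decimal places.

1.4520

σ = √μ₂ = √57.3049 = 7.57000
σ³ = μ₂^(3/2) = 433.79809
γ₁ = μ₃/σ³ = 629.863 / 433.79809 ≈ 1.4520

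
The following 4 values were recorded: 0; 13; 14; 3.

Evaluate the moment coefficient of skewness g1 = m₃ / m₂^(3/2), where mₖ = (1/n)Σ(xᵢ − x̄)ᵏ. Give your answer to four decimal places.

-0.0792

x̄ = (0 + 13 + 14 + 3) / 4 = 7.5000
deviations (xᵢ − x̄): -7.5000, 5.5000, 6.5000, -4.5000
Σ(xᵢ − x̄)² = 149.0000 ⇒ m₂ = 149.0000/4 = 37.25000
Σ(xᵢ − x̄)³ = -72.0000 ⇒ m₃ = -72.0000/4 = -18.00000
m₂^(3/2) = 37.25000^(1.5) = 227.34710
g1 = m₃ / m₂^(3/2) = -18.00000 / 227.34710 ≈ -0.0792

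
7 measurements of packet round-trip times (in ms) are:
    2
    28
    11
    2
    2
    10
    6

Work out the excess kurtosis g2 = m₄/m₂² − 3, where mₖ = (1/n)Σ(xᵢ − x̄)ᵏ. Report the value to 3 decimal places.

0.721

x̄ = 8.7143
Σ(xᵢ − x̄)² = 521.4286 ⇒ m₂ = 74.48980
Σ(xᵢ − x̄)⁴ = 144519.8192 ⇒ m₄ = 20645.68846
m₂² = 5548.72970
g2 = m₄/m₂² − 3 = 3.72080 − 3 ≈ 0.721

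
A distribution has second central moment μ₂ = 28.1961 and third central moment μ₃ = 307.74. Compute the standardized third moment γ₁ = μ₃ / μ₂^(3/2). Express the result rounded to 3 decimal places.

σ = √μ₂ = √28.1961 = 5.31000
σ³ = μ₂^(3/2) = 149.72129
γ₁ = μ₃/σ³ = 307.74 / 149.72129 ≈ 2.055

2.055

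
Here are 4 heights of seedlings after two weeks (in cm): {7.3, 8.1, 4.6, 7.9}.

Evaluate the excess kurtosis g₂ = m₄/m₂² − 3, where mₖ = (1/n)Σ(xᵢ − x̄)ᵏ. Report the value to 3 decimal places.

x̄ = 6.9750
Σ(xᵢ − x̄)² = 7.8675 ⇒ m₂ = 1.96688
Σ(xᵢ − x̄)⁴ = 34.1617 ⇒ m₄ = 8.54043
m₂² = 3.86860
g₂ = m₄/m₂² − 3 = 2.20763 − 3 ≈ -0.792

-0.792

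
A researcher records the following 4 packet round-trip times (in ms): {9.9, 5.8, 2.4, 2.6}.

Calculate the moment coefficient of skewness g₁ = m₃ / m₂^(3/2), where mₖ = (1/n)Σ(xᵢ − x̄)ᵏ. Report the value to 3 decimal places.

0.597

x̄ = (9.9 + 5.8 + 2.4 + 2.6) / 4 = 5.1750
deviations (xᵢ − x̄): 4.7250, 0.6250, -2.7750, -2.5750
Σ(xᵢ − x̄)² = 37.0475 ⇒ m₂ = 37.0475/4 = 9.26188
Σ(xᵢ − x̄)³ = 67.2896 ⇒ m₃ = 67.2896/4 = 16.82241
m₂^(3/2) = 9.26188^(1.5) = 28.18697
g₁ = m₃ / m₂^(3/2) = 16.82241 / 28.18697 ≈ 0.597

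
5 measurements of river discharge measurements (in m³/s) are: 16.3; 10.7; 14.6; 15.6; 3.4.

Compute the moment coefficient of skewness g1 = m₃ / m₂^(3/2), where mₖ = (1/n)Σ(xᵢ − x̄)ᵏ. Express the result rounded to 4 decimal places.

-0.9865

x̄ = (16.3 + 10.7 + 14.6 + 15.6 + 3.4) / 5 = 12.1200
deviations (xᵢ − x̄): 4.1800, -1.4200, 2.4800, 3.4800, -8.7200
Σ(xᵢ − x̄)² = 113.7880 ⇒ m₂ = 113.7880/5 = 22.75760
Σ(xᵢ − x̄)³ = -535.4863 ⇒ m₃ = -535.4863/5 = -107.09726
m₂^(3/2) = 22.75760^(1.5) = 108.56496
g1 = m₃ / m₂^(3/2) = -107.09726 / 108.56496 ≈ -0.9865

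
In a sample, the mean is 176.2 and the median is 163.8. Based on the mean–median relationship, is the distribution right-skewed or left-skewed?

mean − median = 176.2 − 163.8 = 12.4
mean > median ⇒ the longer tail is on the right ⇒ right-skewed (positively skewed).

right-skewed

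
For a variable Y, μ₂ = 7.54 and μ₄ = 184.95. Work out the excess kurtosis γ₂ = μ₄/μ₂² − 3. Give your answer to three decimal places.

0.253

μ₂² = 7.54² = 56.85160
μ₄/μ₂² = 184.95 / 56.85160 = 3.25321
γ₂ = 3.25321 − 3 ≈ 0.253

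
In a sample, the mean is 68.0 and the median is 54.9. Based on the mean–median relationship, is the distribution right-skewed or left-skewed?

mean − median = 68.0 − 54.9 = 13.1
mean > median ⇒ the longer tail is on the right ⇒ right-skewed (positively skewed).

right-skewed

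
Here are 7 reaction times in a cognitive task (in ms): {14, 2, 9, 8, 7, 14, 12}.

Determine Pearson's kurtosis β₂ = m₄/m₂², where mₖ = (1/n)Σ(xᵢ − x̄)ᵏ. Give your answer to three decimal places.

x̄ = 9.4286
Σ(xᵢ − x̄)² = 111.7143 ⇒ m₂ = 15.95918
Σ(xᵢ − x̄)⁴ = 4001.3936 ⇒ m₄ = 571.62766
m₂² = 254.69554
β₂ = m₄/m₂² = 571.62766 / 254.69554 ≈ 2.244

2.244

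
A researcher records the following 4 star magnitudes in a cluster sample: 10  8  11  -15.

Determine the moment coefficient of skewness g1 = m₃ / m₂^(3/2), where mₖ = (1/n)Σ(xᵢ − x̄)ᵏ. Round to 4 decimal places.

x̄ = (10 + 8 + 11 - 15) / 4 = 3.5000
deviations (xᵢ − x̄): 6.5000, 4.5000, 7.5000, -18.5000
Σ(xᵢ − x̄)² = 461.0000 ⇒ m₂ = 461.0000/4 = 115.25000
Σ(xᵢ − x̄)³ = -5544.0000 ⇒ m₃ = -5544.0000/4 = -1386.00000
m₂^(3/2) = 115.25000^(1.5) = 1237.26122
g1 = m₃ / m₂^(3/2) = -1386.00000 / 1237.26122 ≈ -1.1202

-1.1202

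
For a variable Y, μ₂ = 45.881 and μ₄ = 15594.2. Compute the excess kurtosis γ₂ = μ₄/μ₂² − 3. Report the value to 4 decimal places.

4.4079

μ₂² = 45.881² = 2105.06616
μ₄/μ₂² = 15594.2 / 2105.06616 = 7.40794
γ₂ = 7.40794 − 3 ≈ 4.4079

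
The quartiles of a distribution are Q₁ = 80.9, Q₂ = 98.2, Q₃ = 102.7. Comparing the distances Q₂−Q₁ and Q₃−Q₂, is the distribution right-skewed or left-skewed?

Q₂ − Q₁ = 17.3;  Q₃ − Q₂ = 4.5
Q₂ − Q₁ > Q₃ − Q₂ ⇒ the lower half is more spread out ⇒ left-skewed.

left-skewed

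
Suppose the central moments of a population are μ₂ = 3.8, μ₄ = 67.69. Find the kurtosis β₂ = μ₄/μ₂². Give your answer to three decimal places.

4.688

μ₂² = 3.8² = 14.44000
μ₄/μ₂² = 67.69 / 14.44000 = 4.68767
β₂ ≈ 4.688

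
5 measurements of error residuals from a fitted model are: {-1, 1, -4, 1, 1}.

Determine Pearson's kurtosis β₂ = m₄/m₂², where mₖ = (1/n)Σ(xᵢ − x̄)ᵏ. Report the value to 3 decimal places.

2.436

x̄ = -0.4000
Σ(xᵢ − x̄)² = 19.2000 ⇒ m₂ = 3.84000
Σ(xᵢ − x̄)⁴ = 179.6160 ⇒ m₄ = 35.92320
m₂² = 14.74560
β₂ = m₄/m₂² = 35.92320 / 14.74560 ≈ 2.436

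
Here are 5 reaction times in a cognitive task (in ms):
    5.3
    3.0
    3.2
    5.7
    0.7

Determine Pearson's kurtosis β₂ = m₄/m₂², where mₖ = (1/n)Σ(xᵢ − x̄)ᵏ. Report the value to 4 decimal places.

x̄ = 3.5800
Σ(xᵢ − x̄)² = 16.2280 ⇒ m₂ = 3.24560
Σ(xᵢ − x̄)⁴ = 97.8828 ⇒ m₄ = 19.57657
m₂² = 10.53392
β₂ = m₄/m₂² = 19.57657 / 10.53392 ≈ 1.8584

1.8584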